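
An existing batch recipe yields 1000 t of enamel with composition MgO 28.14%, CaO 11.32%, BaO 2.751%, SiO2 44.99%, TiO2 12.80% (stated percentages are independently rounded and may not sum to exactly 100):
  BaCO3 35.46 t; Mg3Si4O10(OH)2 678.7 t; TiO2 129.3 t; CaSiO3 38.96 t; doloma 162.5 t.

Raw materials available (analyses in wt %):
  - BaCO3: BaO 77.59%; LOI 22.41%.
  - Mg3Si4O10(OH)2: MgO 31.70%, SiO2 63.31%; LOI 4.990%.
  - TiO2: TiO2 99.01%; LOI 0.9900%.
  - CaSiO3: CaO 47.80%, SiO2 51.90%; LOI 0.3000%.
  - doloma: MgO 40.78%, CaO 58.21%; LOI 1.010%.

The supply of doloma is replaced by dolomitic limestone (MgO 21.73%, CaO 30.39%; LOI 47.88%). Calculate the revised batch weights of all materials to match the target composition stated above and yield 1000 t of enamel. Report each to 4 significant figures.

Revised batch per 1000 t enamel:
  BaCO3: 35.46 t
  Mg3Si4O10(OH)2: 676.8 t
  TiO2: 129.3 t
  CaSiO3: 41.24 t
  dolomitic limestone: 307.6 t
Total batch = 1190 t; LOI loss = 190.4 t

The intermediate values appear with 4-significant-digit rounding across the worked steps — full precision is held at all times; exactly one rounding is applied to every reported result. Derived quantities, including the five compositions, yield, net glass mass, ignition loss, totals, are recomputed using the weight values for 1000 t of glass at full precision, exactly as shown in either problem or answer.
Oxide mass targets, per 1000 t enamel:
  MgO: 28.14% × 1000 = 281.4 t
  CaO: 11.32% × 1000 = 113.2 t
  BaO: 2.751% × 1000 = 27.51 t
  SiO2: 44.99% × 1000 = 449.9 t
  TiO2: 12.80% × 1000 = 128.0 t
Verifying the oxide balance with the batch weights as given, on the stated basis (summed amounts equal target values up to rounding of the answer):
  MgO: 676.8·0.3170 + 307.6·0.2173 = 281.4 t (target 281.4 t)
  CaO: 41.24·0.4780 + 307.6·0.3039 = 113.2 t (target 113.2 t)
  BaO: 35.46·0.7759 = 27.51 t (target 27.51 t)
  SiO2: 676.8·0.6331 + 41.24·0.5190 = 449.9 t (target 449.9 t)
  TiO2: 129.3·0.9901 = 128.0 t (target 128.0 t)
Glass-mass sanity pass: whole batch net of LOI = 1000 t (the Σ of target masses is 1000 t; against the stated basis, 1000 t — rounding explains the deltas).
Batch grand total — Σ batch = 1190 t; Σ batch·LOI gives LOI loss = 190.4 t; glass ÷ batch gives a yield of 84.01%.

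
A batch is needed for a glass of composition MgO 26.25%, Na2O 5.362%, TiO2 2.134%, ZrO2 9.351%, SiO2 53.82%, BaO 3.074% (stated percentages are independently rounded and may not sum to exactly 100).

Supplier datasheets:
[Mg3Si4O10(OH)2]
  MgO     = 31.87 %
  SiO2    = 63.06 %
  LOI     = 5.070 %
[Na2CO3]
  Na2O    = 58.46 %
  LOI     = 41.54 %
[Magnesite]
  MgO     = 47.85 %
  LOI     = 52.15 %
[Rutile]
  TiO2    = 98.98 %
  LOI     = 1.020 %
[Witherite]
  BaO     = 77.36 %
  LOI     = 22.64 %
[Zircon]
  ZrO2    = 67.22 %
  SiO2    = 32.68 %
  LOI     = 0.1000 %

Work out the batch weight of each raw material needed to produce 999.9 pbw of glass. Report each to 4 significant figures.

Batch per 999.9 pbw glass:
  Mg3Si4O10(OH)2: 781.3 pbw
  Na2CO3: 91.71 pbw
  Magnesite: 28.16 pbw
  Rutile: 21.56 pbw
  Witherite: 39.73 pbw
  Zircon: 139.1 pbw
Total batch = 1102 pbw; LOI loss = 101.7 pbw; yield = 90.76%

Full precision is held through the solve. In-progress results are printed (rounded to 4 significant figures) between the steps; every reported number receives exactly one rounding. The derived quantities are recomputed at full precision (six oxide percentages, the totals, yield, net glass mass, ignition loss) using the weight values for 999.9 pbw of glass as set out in either problem or answer.
Per-oxide target masses for 999.9 pbw glass:
  MgO: 26.25% × 999.9 = 262.5 pbw
  Na2O: 5.362% × 999.9 = 53.61 pbw
  TiO2: 2.134% × 999.9 = 21.34 pbw
  ZrO2: 9.351% × 999.9 = 93.50 pbw
  SiO2: 53.82% × 999.9 = 538.1 pbw
  BaO: 3.074% × 999.9 = 30.74 pbw
Mass-balance tally per oxide applying the batch weights above, at the basis given (target by target, the sums agree exact up to rounding of places):
  MgO: 781.3·0.3187 + 28.16·0.4785 = 262.5 pbw (target 262.5 pbw)
  Na2O: 91.71·0.5846 = 53.61 pbw (target 53.61 pbw)
  TiO2: 21.56·0.9898 = 21.34 pbw (target 21.34 pbw)
  ZrO2: 139.1·0.6722 = 93.50 pbw (target 93.50 pbw)
  SiO2: 781.3·0.6306 + 139.1·0.3268 = 538.1 pbw (target 538.1 pbw)
  BaO: 39.73·0.7736 = 30.74 pbw (target 30.74 pbw)
Glass-mass sanity pass: net batch after ignition = 999.8 pbw (the targets, summed, come to 999.8 pbw; stated basis 999.9 pbw — any gap is answer rounding).
Adding the batch up: Σ batch = 1102 pbw; LOI loss = Σ batch·LOI = 101.7 pbw; as yield: glass ÷ batch → 90.76%.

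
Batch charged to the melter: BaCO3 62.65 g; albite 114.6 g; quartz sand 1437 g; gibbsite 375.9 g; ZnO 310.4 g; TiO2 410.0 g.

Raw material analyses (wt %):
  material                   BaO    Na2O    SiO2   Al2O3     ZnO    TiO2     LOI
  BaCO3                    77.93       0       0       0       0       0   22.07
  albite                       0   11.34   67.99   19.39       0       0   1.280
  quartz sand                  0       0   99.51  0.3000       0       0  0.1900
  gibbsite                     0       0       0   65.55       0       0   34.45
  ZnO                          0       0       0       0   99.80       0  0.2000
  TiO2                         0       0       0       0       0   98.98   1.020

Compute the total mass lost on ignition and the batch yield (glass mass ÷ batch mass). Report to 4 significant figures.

LOI loss = 152.3 g; glass = 2558 g; yield = 94.38%

Every computation runs at full precision at all times; working values are printed rounded to 4 significant digits when written out; every reported number undergoes a single rounding. Derived quantities are rebuilt at full precision (yield, six oxide percentages, ignition loss, net glass mass, totals) starting from the weights per 2558 g of glass, as set out in the problem or answer text.
Material-by-material LOI:
  BaCO3: 62.65 × 0.2207 = 13.83 g
  albite: 114.6 × 0.01280 = 1.467 g
  quartz sand: 1437 × 0.001900 = 2.730 g
  gibbsite: 375.9 × 0.3445 = 129.5 g
  ZnO: 310.4 × 0.002000 = 0.6208 g
  TiO2: 410.0 × 0.01020 = 4.182 g
Total LOI = 152.3 g
Glass = batch − LOI = 2711 − 152.3 = 2558 g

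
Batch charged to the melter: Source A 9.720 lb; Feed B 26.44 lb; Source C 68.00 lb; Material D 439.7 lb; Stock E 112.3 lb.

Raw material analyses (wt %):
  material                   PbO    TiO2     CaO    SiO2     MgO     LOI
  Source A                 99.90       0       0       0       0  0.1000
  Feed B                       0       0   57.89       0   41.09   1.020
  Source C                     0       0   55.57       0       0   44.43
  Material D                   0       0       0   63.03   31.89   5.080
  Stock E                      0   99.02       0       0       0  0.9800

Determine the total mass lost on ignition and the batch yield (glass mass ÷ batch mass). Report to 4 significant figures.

The whole derivation maintains full precision throughout; values along the way are printed (rounded to four significant figures) in the printout — every reported value takes exactly one rounding — all derived quantities are computed at full float precision (LOI, net glass mass, yield, the five compositions, the totals) starting from the weights at 602.2 lb of glass, as written in problem or answer.
LOI of each material in turn:
  Source A: 9.720 × 0.001000 = 0.009720 lb
  Feed B: 26.44 × 0.01020 = 0.2697 lb
  Source C: 68.00 × 0.4443 = 30.21 lb
  Material D: 439.7 × 0.05080 = 22.34 lb
  Stock E: 112.3 × 0.009800 = 1.101 lb
Total LOI = 53.93 lb
Glass = batch − LOI = 656.2 − 53.93 = 602.2 lb

LOI loss = 53.93 lb; glass = 602.2 lb; yield = 91.78%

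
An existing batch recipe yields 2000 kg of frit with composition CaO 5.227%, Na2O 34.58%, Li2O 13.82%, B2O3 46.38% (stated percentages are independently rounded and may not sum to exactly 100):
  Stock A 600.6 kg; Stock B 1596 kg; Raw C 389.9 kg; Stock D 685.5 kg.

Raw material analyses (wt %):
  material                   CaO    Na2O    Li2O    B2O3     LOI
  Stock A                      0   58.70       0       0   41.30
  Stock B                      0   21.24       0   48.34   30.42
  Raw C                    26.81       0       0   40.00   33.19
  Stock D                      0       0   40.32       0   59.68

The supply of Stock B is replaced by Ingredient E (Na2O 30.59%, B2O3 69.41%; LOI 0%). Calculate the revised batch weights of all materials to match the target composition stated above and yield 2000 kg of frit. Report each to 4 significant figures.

Revised batch per 2000 kg frit:
  Stock A: 598.9 kg
  Ingredient E: 1112 kg
  Raw C: 389.9 kg
  Stock D: 685.5 kg
Total batch = 2786 kg; LOI loss = 785.9 kg

The working math keeps full float precision from start to finish. Working values are printed rounded to 4 significant digits between the steps; exactly one rounding lands on every reported result — the derived quantities (LOI, net glass mass, yield, totals, four oxide percentages) are computed in full float precision from the batch weights per 2000 kg of glass, as they appear in question or answer.
Oxide-by-oxide targets in 2000 kg frit:
  CaO: 5.227% × 2000 = 104.5 kg
  Na2O: 34.58% × 2000 = 691.6 kg
  Li2O: 13.82% × 2000 = 276.4 kg
  B2O3: 46.38% × 2000 = 927.6 kg
Oxide-by-oxide audit given the weights on record, under the basis named above (summed amounts equal target values once rounding is allowed for):
  CaO: 389.9·0.2681 = 104.5 kg (target 104.5 kg)
  Na2O: 598.9·0.5870 + 1112·0.3059 = 691.7 kg (target 691.6 kg)
  Li2O: 685.5·0.4032 = 276.4 kg (target 276.4 kg)
  B2O3: 1112·0.6941 + 389.9·0.4000 = 927.8 kg (target 927.6 kg)
Mass balance on the glass: Σ batch − LOI loss = 2000 kg (per-oxide target masses sum to 2000 kg; with the basis standing at 2000 kg — rounding explains the deltas).
Total batch = Σ batch = 2786 kg; Σ batch·LOI gives LOI loss = 785.9 kg; yield: glass divided by total = 71.80%.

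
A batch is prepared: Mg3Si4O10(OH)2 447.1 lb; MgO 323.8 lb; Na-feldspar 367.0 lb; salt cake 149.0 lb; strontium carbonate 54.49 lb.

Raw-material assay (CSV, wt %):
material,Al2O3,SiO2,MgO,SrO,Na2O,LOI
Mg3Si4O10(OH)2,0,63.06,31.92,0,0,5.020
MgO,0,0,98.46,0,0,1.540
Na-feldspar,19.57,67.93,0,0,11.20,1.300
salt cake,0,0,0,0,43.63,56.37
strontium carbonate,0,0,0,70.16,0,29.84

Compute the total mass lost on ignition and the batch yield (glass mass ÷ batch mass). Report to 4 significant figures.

LOI loss = 132.5 lb; glass = 1209 lb; yield = 90.13%

Each numeric step runs at exact precision end to end — values along the way are displayed rounded off to 4 significant figures across the worked steps — every reported figure includes exactly one rounding — derived quantities are rebuilt from the weighed amounts at 1209 lb of glass at exact precision (five oxide percentages, glass mass, LOI, totals, the yield) exactly as shown in the problem or the answer.
Ignition loss by material:
  Mg3Si4O10(OH)2: 447.1 × 0.05020 = 22.44 lb
  MgO: 323.8 × 0.01540 = 4.987 lb
  Na-feldspar: 367.0 × 0.01300 = 4.771 lb
  salt cake: 149.0 × 0.5637 = 83.99 lb
  strontium carbonate: 54.49 × 0.2984 = 16.26 lb
Total LOI = 132.5 lb
Glass = batch − LOI = 1341 − 132.5 = 1209 lb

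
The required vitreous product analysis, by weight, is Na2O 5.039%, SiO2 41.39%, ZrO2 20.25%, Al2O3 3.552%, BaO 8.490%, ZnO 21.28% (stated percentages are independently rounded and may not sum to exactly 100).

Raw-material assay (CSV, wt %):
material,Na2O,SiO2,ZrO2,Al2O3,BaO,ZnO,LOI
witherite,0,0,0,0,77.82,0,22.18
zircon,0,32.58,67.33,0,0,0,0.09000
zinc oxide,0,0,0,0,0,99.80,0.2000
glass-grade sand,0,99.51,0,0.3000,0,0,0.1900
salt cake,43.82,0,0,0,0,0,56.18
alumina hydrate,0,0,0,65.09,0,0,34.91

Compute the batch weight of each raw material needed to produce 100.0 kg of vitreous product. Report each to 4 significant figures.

The working math maintains full precision in every operation; in-progress results are shown, with 4-significant-figure rounding, within the worked lines — each reported figure is rounded only once; the derived quantities are computed starting from the weights per 100.0 kg of glass in full float precision (net glass mass, LOI, six oxide percentages, yield, the totals), as they appear in question or answer.
Per-oxide target masses for 100.0 kg vitreous product:
  Na2O: 5.039% × 100.0 = 5.039 kg
  SiO2: 41.39% × 100.0 = 41.39 kg
  ZrO2: 20.25% × 100.0 = 20.25 kg
  Al2O3: 3.552% × 100.0 = 3.552 kg
  BaO: 8.490% × 100.0 = 8.490 kg
  ZnO: 21.28% × 100.0 = 21.28 kg
A balance pass over the oxides, with the batch weights as given, at the basis given (oxide sums agree with the targets up to rounding of the answer):
  Na2O: 11.50·0.4382 = 5.039 kg (target 5.039 kg)
  SiO2: 30.08·0.3258 + 31.75·0.9951 = 41.39 kg (target 41.39 kg)
  ZrO2: 30.08·0.6733 = 20.25 kg (target 20.25 kg)
  Al2O3: 31.75·0.003000 + 5.311·0.6509 = 3.552 kg (target 3.552 kg)
  BaO: 10.91·0.7782 = 8.490 kg (target 8.490 kg)
  ZnO: 21.32·0.9980 = 21.28 kg (target 21.28 kg)
Glass-mass sanity pass: total batch − LOI = 100.0 kg (the Σ of target masses is 100.0 kg; the stated basis being 100.0 kg — rounding explains the deltas).
Total batch = Σ batch = 110.9 kg; the LOI term Σ batch·LOI equals 10.86 kg; glass ÷ batch gives a yield of 90.20%.

Batch per 100.0 kg vitreous product:
  witherite: 10.91 kg
  zircon: 30.08 kg
  zinc oxide: 21.32 kg
  glass-grade sand: 31.75 kg
  salt cake: 11.50 kg
  alumina hydrate: 5.311 kg
Total batch = 110.9 kg; LOI loss = 10.86 kg; yield = 90.20%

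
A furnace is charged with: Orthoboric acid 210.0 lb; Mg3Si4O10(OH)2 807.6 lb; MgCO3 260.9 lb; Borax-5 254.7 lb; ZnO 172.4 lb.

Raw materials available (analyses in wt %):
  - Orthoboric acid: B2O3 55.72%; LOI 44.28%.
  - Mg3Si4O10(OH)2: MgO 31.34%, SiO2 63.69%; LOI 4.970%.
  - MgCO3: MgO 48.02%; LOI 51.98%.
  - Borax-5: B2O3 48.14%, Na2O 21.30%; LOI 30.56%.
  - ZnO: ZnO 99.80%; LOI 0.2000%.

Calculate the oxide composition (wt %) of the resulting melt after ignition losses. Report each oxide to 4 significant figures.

Glass mass = 1359 lb (batch 1706 − LOI 346.9).
Composition: MgO 27.85%, B2O3 17.64%, Na2O 3.993%, ZnO 12.66%, SiO2 37.86%

The working math holds full float precision through every step; intermediates are printed with 4-significant-digit rounding on the page — every reported value includes exactly one rounding. Derived quantities are computed in exact precision (the five compositions, the totals, net glass mass, the yield, LOI) from the weighed amounts at 1359 lb of glass, as written in the question or the answer.
Mass of each oxide from the mix:
  MgO: 807.6·0.3134 + 260.9·0.4802 = 378.4 lb
  B2O3: 210.0·0.5572 + 254.7·0.4814 = 239.6 lb
  Na2O: 254.7·0.2130 = 54.25 lb
  ZnO: 172.4·0.9980 = 172.1 lb
  SiO2: 807.6·0.6369 = 514.4 lb
LOI: 210.0·0.4428 + 807.6·0.04970 + 260.9·0.5198 + 254.7·0.3056 + 172.4·0.002000 = 346.9 lb
batch − LOI leaves glass = 1706 − 346.9 = 1359 lb (= the summed oxide contributions)
each wt % is 100 × oxide ÷ glass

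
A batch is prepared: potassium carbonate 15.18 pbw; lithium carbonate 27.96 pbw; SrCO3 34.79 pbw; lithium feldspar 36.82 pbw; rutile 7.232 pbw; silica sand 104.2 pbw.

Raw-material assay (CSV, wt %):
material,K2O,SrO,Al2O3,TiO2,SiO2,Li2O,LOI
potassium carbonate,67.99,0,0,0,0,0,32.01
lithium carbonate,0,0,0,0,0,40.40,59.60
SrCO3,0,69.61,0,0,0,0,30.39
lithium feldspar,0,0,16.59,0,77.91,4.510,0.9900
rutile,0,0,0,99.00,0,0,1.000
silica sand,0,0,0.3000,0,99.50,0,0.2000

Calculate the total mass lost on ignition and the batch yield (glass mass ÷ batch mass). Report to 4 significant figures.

LOI loss = 32.74 pbw; glass = 193.4 pbw; yield = 85.52%

All arithmetic maintains exact precision from start to finish. Mid-chain values appear (rounded to 4 significant digits) in the printout. Each reported result carries a single rounding; all derived quantities (LOI, yield, six oxide percentages, glass mass, the totals) are computed using the weight values per 193.4 pbw of glass at full float precision as set out in question or answer.
Per-material ignition loss:
  potassium carbonate: 15.18 × 0.3201 = 4.859 pbw
  lithium carbonate: 27.96 × 0.5960 = 16.66 pbw
  SrCO3: 34.79 × 0.3039 = 10.57 pbw
  lithium feldspar: 36.82 × 0.009900 = 0.3645 pbw
  rutile: 7.232 × 0.01000 = 0.07232 pbw
  silica sand: 104.2 × 0.002000 = 0.2084 pbw
Total LOI = 32.74 pbw
Glass = batch − LOI = 226.2 − 32.74 = 193.4 pbw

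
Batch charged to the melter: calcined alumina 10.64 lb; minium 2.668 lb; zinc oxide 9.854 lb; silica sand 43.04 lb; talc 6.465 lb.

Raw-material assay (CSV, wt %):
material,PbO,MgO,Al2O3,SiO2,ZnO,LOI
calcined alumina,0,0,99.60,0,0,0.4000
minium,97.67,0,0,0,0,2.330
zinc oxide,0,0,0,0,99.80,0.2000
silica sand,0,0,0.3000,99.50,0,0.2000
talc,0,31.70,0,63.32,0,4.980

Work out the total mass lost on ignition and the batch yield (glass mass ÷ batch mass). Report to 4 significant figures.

Working values are shown, with 4-significant-digit rounding, between the steps; each numeric step carries full float precision from start to finish — every reported number receives exactly one rounding — the derived quantities are re-derived in full float precision (the totals, ignition loss, the five compositions, the yield, net glass mass) from the batch weights on 72.13 lb of glass, as quoted within the question or the answer.
LOI of each material in turn:
  calcined alumina: 10.64 × 0.004000 = 0.04256 lb
  minium: 2.668 × 0.02330 = 0.06216 lb
  zinc oxide: 9.854 × 0.002000 = 0.01971 lb
  silica sand: 43.04 × 0.002000 = 0.08608 lb
  talc: 6.465 × 0.04980 = 0.3220 lb
Total LOI = 0.5325 lb
Glass = batch − LOI = 72.67 − 0.5325 = 72.13 lb

LOI loss = 0.5325 lb; glass = 72.13 lb; yield = 99.27%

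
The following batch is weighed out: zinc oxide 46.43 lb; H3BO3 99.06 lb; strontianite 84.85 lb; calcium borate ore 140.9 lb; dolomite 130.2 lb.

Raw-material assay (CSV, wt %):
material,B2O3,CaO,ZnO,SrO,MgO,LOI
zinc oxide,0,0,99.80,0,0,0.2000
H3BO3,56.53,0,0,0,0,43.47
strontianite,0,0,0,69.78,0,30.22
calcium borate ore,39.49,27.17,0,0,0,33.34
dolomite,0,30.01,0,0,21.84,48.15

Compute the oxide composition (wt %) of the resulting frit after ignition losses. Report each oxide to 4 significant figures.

Glass mass = 323.0 lb (batch 501.4 − LOI 178.5).
Composition: B2O3 34.57%, CaO 23.95%, ZnO 14.35%, SrO 18.33%, MgO 8.804%

Each numeric step keeps full precision through the solve — in-progress results appear, with 4-significant-digit rounding, as written. Each reported result carries a single rounding. Derived quantities are re-derived at full precision (the totals, ignition loss, glass mass, the yield, five oxide percentages) from the batch weights on 323.0 lb of glass, exactly as printed in either problem or answer.
Per-oxide mass from batch:
  B2O3: 99.06·0.5653 + 140.9·0.3949 = 111.6 lb
  CaO: 140.9·0.2717 + 130.2·0.3001 = 77.36 lb
  ZnO: 46.43·0.9980 = 46.34 lb
  SrO: 84.85·0.6978 = 59.21 lb
  MgO: 130.2·0.2184 = 28.44 lb
LOI: 46.43·0.002000 + 99.06·0.4347 + 84.85·0.3022 + 140.9·0.3334 + 130.2·0.4815 = 178.5 lb
Glass = total batch minus LOI = 501.4 − 178.5 = 323.0 lb (matching Σ of the oxides)
wt % = oxide mass / glass mass × 100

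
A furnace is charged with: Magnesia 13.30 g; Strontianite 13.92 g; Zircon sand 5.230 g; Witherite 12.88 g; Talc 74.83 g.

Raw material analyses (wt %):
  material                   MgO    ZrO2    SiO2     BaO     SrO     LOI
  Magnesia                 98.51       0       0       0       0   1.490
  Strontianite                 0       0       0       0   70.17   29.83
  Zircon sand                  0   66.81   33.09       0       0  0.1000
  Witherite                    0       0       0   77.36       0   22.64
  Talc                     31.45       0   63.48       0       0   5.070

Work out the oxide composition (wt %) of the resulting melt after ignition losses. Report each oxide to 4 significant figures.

The working math holds full precision in every operation; in-progress results are displayed, rounded to 4 significant digits, in the printout; a single rounding yields each reported number; derived quantities are computed in full precision (the totals, net glass mass, five oxide percentages, yield, LOI) from the weighed amounts per 109.1 g of glass, exactly as printed in the question or the answer.
Oxide masses out of the charge:
  MgO: 13.30·0.9851 + 74.83·0.3145 = 36.64 g
  ZrO2: 5.230·0.6681 = 3.494 g
  SiO2: 5.230·0.3309 + 74.83·0.6348 = 49.23 g
  BaO: 12.88·0.7736 = 9.964 g
  SrO: 13.92·0.7017 = 9.768 g
LOI: 13.30·0.01490 + 13.92·0.2983 + 5.230·0.001000 + 12.88·0.2264 + 74.83·0.05070 = 11.07 g
Net of LOI, the glass mass = 120.2 − 11.07 = 109.1 g (the oxide masses sum to this)
each oxide over glass, ×100, is wt %

Glass mass = 109.1 g (batch 120.2 − LOI 11.07).
Composition: MgO 33.58%, ZrO2 3.203%, SiO2 45.13%, BaO 9.133%, SrO 8.953%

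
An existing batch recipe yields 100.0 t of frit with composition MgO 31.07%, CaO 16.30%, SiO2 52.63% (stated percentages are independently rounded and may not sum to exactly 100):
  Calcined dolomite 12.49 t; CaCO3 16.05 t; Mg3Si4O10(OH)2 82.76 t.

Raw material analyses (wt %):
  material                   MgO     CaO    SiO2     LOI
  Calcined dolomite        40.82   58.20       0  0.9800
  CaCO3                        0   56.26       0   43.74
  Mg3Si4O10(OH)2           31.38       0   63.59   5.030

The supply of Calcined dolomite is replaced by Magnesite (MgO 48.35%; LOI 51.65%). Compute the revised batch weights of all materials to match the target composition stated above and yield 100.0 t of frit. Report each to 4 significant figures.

Revised batch per 100.0 t frit:
  Magnesite: 10.54 t
  CaCO3: 28.97 t
  Mg3Si4O10(OH)2: 82.76 t
Total batch = 122.3 t; LOI loss = 22.28 t

Intermediates are displayed, rounded to four significant digits, between the steps; the whole derivation keeps full float precision from first step to last; each reported result takes exactly one rounding. All derived quantities are rebuilt starting from the weights per 100.0 t of glass in exact precision (glass mass, the three compositions, totals, yield, ignition loss) as set out in either problem or answer.
Target oxide masses per 100.0 t frit:
  MgO: 31.07% × 100.0 = 31.07 t
  CaO: 16.30% × 100.0 = 16.30 t
  SiO2: 52.63% × 100.0 = 52.63 t
A balance pass over the oxides, given the weights on record, relative to the basis at hand (summed amounts equal target values once rounding is allowed for):
  MgO: 10.54·0.4835 + 82.76·0.3138 = 31.07 t (target 31.07 t)
  CaO: 28.97·0.5626 = 16.30 t (target 16.30 t)
  SiO2: 82.76·0.6359 = 52.63 t (target 52.63 t)
Glass-mass closure: net batch after ignition = 99.99 t (oxide target masses add up to 100.0 t; the stated basis being 100.0 t — rounding explains the deltas).
Adding the batch up: Σ batch = 122.3 t; ignition loss, Σ(batch × LOI) = 22.28 t; yield = glass ÷ total batch = 81.78%.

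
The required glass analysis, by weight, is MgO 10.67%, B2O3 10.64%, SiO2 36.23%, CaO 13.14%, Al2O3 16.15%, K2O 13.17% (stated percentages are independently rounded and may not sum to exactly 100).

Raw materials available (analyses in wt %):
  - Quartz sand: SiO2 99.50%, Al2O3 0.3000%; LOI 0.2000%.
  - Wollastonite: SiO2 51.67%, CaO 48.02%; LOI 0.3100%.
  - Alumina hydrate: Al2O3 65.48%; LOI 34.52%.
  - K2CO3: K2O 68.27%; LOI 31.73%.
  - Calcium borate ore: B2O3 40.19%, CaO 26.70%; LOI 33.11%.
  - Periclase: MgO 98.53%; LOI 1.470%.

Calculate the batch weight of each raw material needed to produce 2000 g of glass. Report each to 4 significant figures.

The working math carries full float precision all the way through. Values along the way appear, rounded to 4 significant figures, when written out — each reported result takes exactly one rounding. The derived quantities are rebuilt at full precision (yield, LOI, the totals, glass mass, six oxide percentages) from the batch weights at 2000 g of glass, as they appear in question or answer.
The oxide mass targets at 2000 g glass:
  MgO: 10.67% × 2000 = 213.4 g
  B2O3: 10.64% × 2000 = 212.8 g
  SiO2: 36.23% × 2000 = 724.6 g
  CaO: 13.14% × 2000 = 262.8 g
  Al2O3: 16.15% × 2000 = 323.0 g
  K2O: 13.17% × 2000 = 263.4 g
Verifying the oxide balance on the weights just shown, under the basis named above (every target is met by its sum inside rounding margins):
  MgO: 216.6·0.9853 = 213.4 g (target 213.4 g)
  B2O3: 529.5·0.4019 = 212.8 g (target 212.8 g)
  SiO2: 596.9·0.9950 + 252.9·0.5167 = 724.6 g (target 724.6 g)
  CaO: 252.9·0.4802 + 529.5·0.2670 = 262.8 g (target 262.8 g)
  Al2O3: 596.9·0.003000 + 490.5·0.6548 = 323.0 g (target 323.0 g)
  K2O: 385.8·0.6827 = 263.4 g (target 263.4 g)
Glass mass check: batch total minus LOI = 2000 g (the targets, summed, come to 2000 g; versus the stated basis of 2000 g — differing by rounding only).
Summing the batch: Σ batch = 2472 g; LOI loss = Σ batch·LOI = 472.2 g; glass ÷ batch gives a yield of 80.90%.

Batch per 2000 g glass:
  Quartz sand: 596.9 g
  Wollastonite: 252.9 g
  Alumina hydrate: 490.5 g
  K2CO3: 385.8 g
  Calcium borate ore: 529.5 g
  Periclase: 216.6 g
Total batch = 2472 g; LOI loss = 472.2 g; yield = 80.90%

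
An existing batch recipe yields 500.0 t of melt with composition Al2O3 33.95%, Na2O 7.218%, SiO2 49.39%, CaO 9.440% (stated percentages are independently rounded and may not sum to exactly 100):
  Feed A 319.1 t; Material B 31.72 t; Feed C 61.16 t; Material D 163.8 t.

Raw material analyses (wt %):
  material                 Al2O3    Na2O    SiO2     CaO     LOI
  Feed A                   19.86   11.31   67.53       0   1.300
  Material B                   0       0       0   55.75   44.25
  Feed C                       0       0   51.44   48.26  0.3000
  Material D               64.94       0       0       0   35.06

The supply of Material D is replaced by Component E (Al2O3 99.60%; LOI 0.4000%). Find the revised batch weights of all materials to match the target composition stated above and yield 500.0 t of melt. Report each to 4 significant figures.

Every computation carries exact precision throughout. Rounding to four significant digits governs every intermediate as shown — every reported value takes exactly one rounding — the derived quantities (the yield, net glass mass, the four compositions, the totals, ignition loss) are rebuilt in full precision starting from the weights per 500.0 t of glass as given in problem or answer.
Target masses of each oxide per 500.0 t melt:
  Al2O3: 33.95% × 500.0 = 169.8 t
  Na2O: 7.218% × 500.0 = 36.09 t
  SiO2: 49.39% × 500.0 = 247.0 t
  CaO: 9.440% × 500.0 = 47.20 t
Balance tally, oxide-wise, using the reported weights, on the stated basis (each sum matches its target mass given rounding of the digits):
  Al2O3: 319.1·0.1986 + 106.8·0.9960 = 169.7 t (target 169.8 t)
  Na2O: 319.1·0.1131 = 36.09 t (target 36.09 t)
  SiO2: 319.1·0.6753 + 61.16·0.5144 = 246.9 t (target 247.0 t)
  CaO: 31.72·0.5575 + 61.16·0.4826 = 47.20 t (target 47.20 t)
The glass-mass cross-check: Σ batch − LOI loss = 500.0 t (summing oxide targets gives 500.0 t; against the stated basis, 500.0 t — any gap is answer rounding).
Total batch = Σ batch = 518.8 t; Σ batch·LOI gives LOI loss = 18.80 t; as yield: glass ÷ batch → 96.38%.

Revised batch per 500.0 t melt:
  Feed A: 319.1 t
  Material B: 31.72 t
  Feed C: 61.16 t
  Component E: 106.8 t
Total batch = 518.8 t; LOI loss = 18.80 t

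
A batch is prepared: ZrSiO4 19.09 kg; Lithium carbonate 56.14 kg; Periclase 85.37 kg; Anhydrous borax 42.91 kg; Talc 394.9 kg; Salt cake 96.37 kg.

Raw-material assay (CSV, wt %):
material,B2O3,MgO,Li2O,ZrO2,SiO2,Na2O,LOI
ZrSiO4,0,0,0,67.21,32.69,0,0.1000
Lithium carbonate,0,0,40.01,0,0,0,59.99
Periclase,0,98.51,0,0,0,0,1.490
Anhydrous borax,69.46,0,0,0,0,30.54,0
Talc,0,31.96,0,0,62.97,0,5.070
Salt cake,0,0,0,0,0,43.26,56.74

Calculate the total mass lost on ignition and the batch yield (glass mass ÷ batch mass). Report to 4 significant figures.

LOI loss = 109.7 kg; glass = 585.1 kg; yield = 84.21%

All arithmetic keeps exact precision from start to finish. Intermediates are displayed, rounded to four significant digits, between the steps; every reported figure is rounded exactly once — the derived quantities (ignition loss, glass mass, six oxide percentages, totals, the yield) are carried from the weighed amounts at 585.1 kg of glass in full precision, precisely as stated by problem or answer.
Per-material ignition loss:
  ZrSiO4: 19.09 × 0.001000 = 0.01909 kg
  Lithium carbonate: 56.14 × 0.5999 = 33.68 kg
  Periclase: 85.37 × 0.01490 = 1.272 kg
  Anhydrous borax: 42.91 × 0 = 0 kg
  Talc: 394.9 × 0.05070 = 20.02 kg
  Salt cake: 96.37 × 0.5674 = 54.68 kg
Total LOI = 109.7 kg
Glass = batch − LOI = 694.8 − 109.7 = 585.1 kg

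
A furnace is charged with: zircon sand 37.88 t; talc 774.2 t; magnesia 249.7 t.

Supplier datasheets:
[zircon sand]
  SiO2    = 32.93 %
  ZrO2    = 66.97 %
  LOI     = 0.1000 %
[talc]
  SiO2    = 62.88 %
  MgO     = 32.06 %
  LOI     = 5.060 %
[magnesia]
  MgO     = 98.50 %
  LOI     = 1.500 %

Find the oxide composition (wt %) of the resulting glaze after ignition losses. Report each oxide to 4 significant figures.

Glass mass = 1019 t (batch 1062 − LOI 42.96).
Composition: SiO2 49.01%, ZrO2 2.490%, MgO 48.50%

All internal work carries full float precision at each step. The intermediate values are shown, rounded to 4 significant digits, in the printout; each reported result takes a single rounding. Derived quantities (LOI, totals, the three compositions, glass mass, yield) are computed using the weight values per 1019 t of glass in full float precision as quoted within problem or answer.
Delivered oxide masses:
  SiO2: 37.88·0.3293 + 774.2·0.6288 = 499.3 t
  ZrO2: 37.88·0.6697 = 25.37 t
  MgO: 774.2·0.3206 + 249.7·0.9850 = 494.2 t
LOI: 37.88·0.001000 + 774.2·0.05060 + 249.7·0.01500 = 42.96 t
Glass = total batch minus LOI = 1062 − 42.96 = 1019 t (the oxide masses sum to this)
percent by weight: oxide/glass ×100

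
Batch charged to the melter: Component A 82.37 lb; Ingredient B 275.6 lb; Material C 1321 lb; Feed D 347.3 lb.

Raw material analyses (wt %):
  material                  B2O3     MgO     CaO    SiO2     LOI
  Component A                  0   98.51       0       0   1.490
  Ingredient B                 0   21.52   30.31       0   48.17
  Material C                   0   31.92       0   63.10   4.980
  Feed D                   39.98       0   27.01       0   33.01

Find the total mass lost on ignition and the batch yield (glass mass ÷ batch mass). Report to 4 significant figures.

LOI loss = 314.4 lb; glass = 1712 lb; yield = 84.48%

In-progress results are displayed, with 4-significant-figure rounding, alongside each step — all internal work holds full precision at each step. Each reported number is rounded just once. All derived quantities (four oxide percentages, yield, totals, net glass mass, ignition loss) are carried starting from the weights on 1712 lb of glass in full precision, as given in either problem or answer.
LOI of each material in turn:
  Component A: 82.37 × 0.01490 = 1.227 lb
  Ingredient B: 275.6 × 0.4817 = 132.8 lb
  Material C: 1321 × 0.04980 = 65.79 lb
  Feed D: 347.3 × 0.3301 = 114.6 lb
Total LOI = 314.4 lb
Glass = batch − LOI = 2026 − 314.4 = 1712 lb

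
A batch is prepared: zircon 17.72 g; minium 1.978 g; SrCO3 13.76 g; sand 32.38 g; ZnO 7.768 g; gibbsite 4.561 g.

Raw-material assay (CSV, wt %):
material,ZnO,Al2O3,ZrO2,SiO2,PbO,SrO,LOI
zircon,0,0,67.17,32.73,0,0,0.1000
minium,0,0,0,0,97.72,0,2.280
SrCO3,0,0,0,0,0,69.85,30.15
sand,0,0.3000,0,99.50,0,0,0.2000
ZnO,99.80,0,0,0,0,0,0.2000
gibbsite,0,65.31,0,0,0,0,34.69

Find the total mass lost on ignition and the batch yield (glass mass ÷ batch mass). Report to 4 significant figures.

Working values are rounded off to 4 significant digits when quoted; all arithmetic holds full precision all the way through; every reported figure takes just one rounding; the derived quantities (six oxide percentages, glass mass, the yield, totals, LOI) are recomputed starting from the weights at 72.29 g of glass in full float precision as written in either problem or answer.
Ignition loss by material:
  zircon: 17.72 × 0.001000 = 0.01772 g
  minium: 1.978 × 0.02280 = 0.04510 g
  SrCO3: 13.76 × 0.3015 = 4.149 g
  sand: 32.38 × 0.002000 = 0.06476 g
  ZnO: 7.768 × 0.002000 = 0.01554 g
  gibbsite: 4.561 × 0.3469 = 1.582 g
Total LOI = 5.874 g
Glass = batch − LOI = 78.17 − 5.874 = 72.29 g

LOI loss = 5.874 g; glass = 72.29 g; yield = 92.49%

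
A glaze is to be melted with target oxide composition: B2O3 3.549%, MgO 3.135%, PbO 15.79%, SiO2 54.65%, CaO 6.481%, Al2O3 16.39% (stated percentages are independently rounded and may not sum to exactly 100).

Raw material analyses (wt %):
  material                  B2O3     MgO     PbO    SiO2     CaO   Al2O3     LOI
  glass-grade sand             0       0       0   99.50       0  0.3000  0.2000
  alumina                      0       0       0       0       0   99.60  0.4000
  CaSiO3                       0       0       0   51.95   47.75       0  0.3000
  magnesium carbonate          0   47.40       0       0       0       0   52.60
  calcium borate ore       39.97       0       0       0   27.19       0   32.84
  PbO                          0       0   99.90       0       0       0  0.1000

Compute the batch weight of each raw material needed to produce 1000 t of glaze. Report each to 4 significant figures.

Batch per 1000 t glaze:
  glass-grade sand: 504.8 t
  alumina: 163.0 t
  CaSiO3: 85.17 t
  magnesium carbonate: 66.14 t
  calcium borate ore: 88.79 t
  PbO: 158.1 t
Total batch = 1066 t; LOI loss = 66.02 t; yield = 93.81%

Every computation maintains exact precision at each step; mid-chain values are displayed, rounded to four significant figures, in the printout — a single rounding completes each reported number — all derived quantities are computed from the batch weights on 1000 t of glass in exact precision (six oxide percentages, ignition loss, net glass mass, the yield, totals), exactly as shown in problem or answer.
Target masses of each oxide per 1000 t glaze:
  B2O3: 3.549% × 1000 = 35.49 t
  MgO: 3.135% × 1000 = 31.35 t
  PbO: 15.79% × 1000 = 157.9 t
  SiO2: 54.65% × 1000 = 546.5 t
  CaO: 6.481% × 1000 = 64.81 t
  Al2O3: 16.39% × 1000 = 163.9 t
Oxide-by-oxide audit with the batch weights as given, on the stated basis (sums match the target masses given rounding of the digits):
  B2O3: 88.79·0.3997 = 35.49 t (target 35.49 t)
  MgO: 66.14·0.4740 = 31.35 t (target 31.35 t)
  PbO: 158.1·0.9990 = 157.9 t (target 157.9 t)
  SiO2: 504.8·0.9950 + 85.17·0.5195 = 546.5 t (target 546.5 t)
  CaO: 85.17·0.4775 + 88.79·0.2719 = 64.81 t (target 64.81 t)
  Al2O3: 504.8·0.003000 + 163.0·0.9960 = 163.9 t (target 163.9 t)
Glass-mass bookkeeping: whole batch net of LOI = 1000 t (the targets, summed, come to 1000 t; with the basis standing at 1000 t — gaps are rounding artifacts).
Adding the batch up: Σ batch = 1066 t; ignition loss, Σ(batch × LOI) = 66.02 t; yield: glass divided by total = 93.81%.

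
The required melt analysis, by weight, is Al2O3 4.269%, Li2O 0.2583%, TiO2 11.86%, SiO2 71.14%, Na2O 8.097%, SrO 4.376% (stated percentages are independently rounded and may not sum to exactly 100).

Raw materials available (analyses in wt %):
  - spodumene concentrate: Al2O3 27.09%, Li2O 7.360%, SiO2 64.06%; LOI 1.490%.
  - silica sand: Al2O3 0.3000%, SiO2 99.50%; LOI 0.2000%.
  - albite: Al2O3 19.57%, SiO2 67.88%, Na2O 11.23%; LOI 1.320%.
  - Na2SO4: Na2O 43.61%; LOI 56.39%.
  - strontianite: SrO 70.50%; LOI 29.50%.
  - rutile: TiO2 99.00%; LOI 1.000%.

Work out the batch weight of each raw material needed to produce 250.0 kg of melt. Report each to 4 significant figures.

Full precision is carried at every stage. In-progress results are printed, rounded to 4 significant digits, between the steps; each reported number is rounded a single time. The derived quantities (totals, the six compositions, yield, net glass mass, LOI) are rebuilt from the batch weights on 250.0 kg of glass in exact precision, as they appear in problem or answer.
Per-oxide target masses for 250.0 kg melt:
  Al2O3: 4.269% × 250.0 = 10.67 kg
  Li2O: 0.2583% × 250.0 = 0.6457 kg
  TiO2: 11.86% × 250.0 = 29.65 kg
  SiO2: 71.14% × 250.0 = 177.8 kg
  Na2O: 8.097% × 250.0 = 20.24 kg
  SrO: 4.376% × 250.0 = 10.94 kg
A balance pass over the oxides, from the weights as reported, per the basis as stated (target by target, the sums agree once rounding is allowed for):
  Al2O3: 8.774·0.2709 + 145.7·0.003000 + 40.16·0.1957 = 10.67 kg (target 10.67 kg)
  Li2O: 8.774·0.07360 = 0.6458 kg (target 0.6457 kg)
  TiO2: 29.95·0.9900 = 29.65 kg (target 29.65 kg)
  SiO2: 8.774·0.6406 + 145.7·0.9950 + 40.16·0.6788 = 177.9 kg (target 177.8 kg)
  Na2O: 40.16·0.1123 + 36.08·0.4361 = 20.24 kg (target 20.24 kg)
  SrO: 15.52·0.7050 = 10.94 kg (target 10.94 kg)
The glass-mass cross-check: Σ batch − LOI loss = 250.0 kg (targets for the oxides total 250.0 kg; the stated basis being 250.0 kg — rounding explains the deltas).
Batch total: Σ batch = 276.2 kg; the LOI term Σ batch·LOI equals 26.18 kg; as yield: glass ÷ batch → 90.52%.

Batch per 250.0 kg melt:
  spodumene concentrate: 8.774 kg
  silica sand: 145.7 kg
  albite: 40.16 kg
  Na2SO4: 36.08 kg
  strontianite: 15.52 kg
  rutile: 29.95 kg
Total batch = 276.2 kg; LOI loss = 26.18 kg; yield = 90.52%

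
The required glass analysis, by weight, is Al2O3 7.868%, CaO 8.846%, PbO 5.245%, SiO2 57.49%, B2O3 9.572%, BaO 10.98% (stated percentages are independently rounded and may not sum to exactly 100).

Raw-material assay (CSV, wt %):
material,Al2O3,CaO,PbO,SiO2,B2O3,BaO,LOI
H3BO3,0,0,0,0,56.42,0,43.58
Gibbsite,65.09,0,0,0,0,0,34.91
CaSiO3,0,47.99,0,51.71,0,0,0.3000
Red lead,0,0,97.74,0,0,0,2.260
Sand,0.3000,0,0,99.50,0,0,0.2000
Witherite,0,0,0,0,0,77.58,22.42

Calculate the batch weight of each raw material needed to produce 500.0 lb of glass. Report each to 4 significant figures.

Batch per 500.0 lb glass:
  H3BO3: 84.83 lb
  Gibbsite: 59.33 lb
  CaSiO3: 92.17 lb
  Red lead: 26.83 lb
  Sand: 241.0 lb
  Witherite: 70.77 lb
Total batch = 574.9 lb; LOI loss = 74.91 lb; yield = 86.97%

The intermediate values appear with 4-significant-figure rounding in the working; exact precision is carried all the way through — a single rounding completes each reported value. All derived quantities, which include the six compositions, totals, the yield, net glass mass, LOI, are computed in full precision, as they appear in either problem or answer, from the batch weights on 500.0 lb of glass.
Oxide mass targets, per 500.0 lb glass:
  Al2O3: 7.868% × 500.0 = 39.34 lb
  CaO: 8.846% × 500.0 = 44.23 lb
  PbO: 5.245% × 500.0 = 26.22 lb
  SiO2: 57.49% × 500.0 = 287.4 lb
  B2O3: 9.572% × 500.0 = 47.86 lb
  BaO: 10.98% × 500.0 = 54.90 lb
Balance tally, oxide-wise, applying the batch weights above, under the basis named above (target by target, the sums agree within answer rounding):
  Al2O3: 59.33·0.6509 + 241.0·0.003000 = 39.34 lb (target 39.34 lb)
  CaO: 92.17·0.4799 = 44.23 lb (target 44.23 lb)
  PbO: 26.83·0.9774 = 26.22 lb (target 26.22 lb)
  SiO2: 92.17·0.5171 + 241.0·0.9950 = 287.5 lb (target 287.4 lb)
  B2O3: 84.83·0.5642 = 47.86 lb (target 47.86 lb)
  BaO: 70.77·0.7758 = 54.90 lb (target 54.90 lb)
The glass-mass cross-check: net batch after ignition = 500.0 lb (the targets, summed, come to 500.0 lb; with the basis standing at 500.0 lb — a pure rounding effect).
Whole-batch sum: Σ batch = 574.9 lb; LOI loss = Σ batch·LOI = 74.91 lb; yield, glass over the total, = 86.97%.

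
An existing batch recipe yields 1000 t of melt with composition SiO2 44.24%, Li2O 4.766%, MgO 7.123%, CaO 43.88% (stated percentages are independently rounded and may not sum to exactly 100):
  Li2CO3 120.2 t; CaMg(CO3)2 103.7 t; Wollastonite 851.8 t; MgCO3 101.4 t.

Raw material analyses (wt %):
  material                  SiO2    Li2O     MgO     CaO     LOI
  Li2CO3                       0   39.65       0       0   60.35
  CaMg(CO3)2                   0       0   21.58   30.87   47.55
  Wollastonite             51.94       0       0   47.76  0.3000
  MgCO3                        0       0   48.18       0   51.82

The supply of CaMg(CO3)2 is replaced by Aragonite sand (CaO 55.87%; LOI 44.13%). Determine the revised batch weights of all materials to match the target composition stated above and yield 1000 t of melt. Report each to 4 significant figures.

Revised batch per 1000 t melt:
  Li2CO3: 120.2 t
  Aragonite sand: 57.28 t
  Wollastonite: 851.8 t
  MgCO3: 147.8 t
Total batch = 1177 t; LOI loss = 177.0 t

Each numeric step holds exact precision at each step. Working values are rounded to 4 significant figures when quoted — exactly one rounding lands on every reported number — derived quantities are recomputed in exact precision (the four compositions, ignition loss, yield, the totals, net glass mass) from the batch weights per 1000 t of glass as they appear in the problem or the answer.
The oxide mass targets at 1000 t melt:
  SiO2: 44.24% × 1000 = 442.4 t
  Li2O: 4.766% × 1000 = 47.66 t
  MgO: 7.123% × 1000 = 71.23 t
  CaO: 43.88% × 1000 = 438.8 t
A balance pass over the oxides, working from each reported weight, against the basis in use (sum by sum, the targets are met modulo rounding of the values):
  SiO2: 851.8·0.5194 = 442.4 t (target 442.4 t)
  Li2O: 120.2·0.3965 = 47.66 t (target 47.66 t)
  MgO: 147.8·0.4818 = 71.21 t (target 71.23 t)
  CaO: 57.28·0.5587 + 851.8·0.4776 = 438.8 t (target 438.8 t)
Glass mass check: whole batch net of LOI = 1000 t (targets for the oxides total 1000 t; with the basis standing at 1000 t — gaps are rounding artifacts).
Summing the batch: Σ batch = 1177 t; Σ batch·LOI gives LOI loss = 177.0 t; the yield ratio, glass ÷ batch: 84.97%.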